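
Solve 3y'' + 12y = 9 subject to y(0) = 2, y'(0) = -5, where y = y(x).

y = 3/4 - 5*sin(2*x)/2 + 5*cos(2*x)/4

Divide through by 3: y'' + 4y = 3.
Characteristic equation r² + 4 = 0 has discriminant (0)² - 4·(4) = -16 < 0, so r = ± 2i.
Hence y_h = C1*cos(2*x) + C2*sin(2*x).
For the particular solution try y_p = A0. Substituting and matching coefficients of each power of x gives A0 = 3/4, so y_p = 3/4.
General solution: y = 3/4 + C1*cos(2*x) + C2*sin(2*x).
Apply the initial conditions: y(0) = 3/4 + C1 = 2 and y'(0) = 2*C2 = -5. Solving gives C1 = 5/4, C2 = -5/2.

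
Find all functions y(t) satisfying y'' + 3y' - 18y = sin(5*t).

Characteristic equation r² + 3r - 18 = 0 factors as (r + 6)(r - 3) = 0, so r = -6, 3.
Hence y_h = C1*exp(-6*t) + C2*exp(3*t).
Try y_p = A*cos(5*t) + B*sin(5*t). Substituting and equating the coefficients of cos(5t) and sin(5t) gives A = -15/2074, B = -43/2074, so y_p = -43*sin(5*t)/2074 - 15*cos(5*t)/2074.

y = -43*sin(5*t)/2074 - 15*cos(5*t)/2074 + C1*exp(-6*t) + C2*exp(3*t)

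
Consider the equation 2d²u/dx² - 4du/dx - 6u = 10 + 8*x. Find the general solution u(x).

u = -7/9 - 4*x/3 + C1*exp(-x) + C2*exp(3*x)

Divide through by 2: u'' - 2u' - 3u = 5 + 4*x.
Characteristic equation r² - 2r - 3 = 0 factors as (r + 1)(r - 3) = 0, so r = -1, 3.
Hence u_h = C1*exp(-x) + C2*exp(3*x).
For the particular solution try u_p = A0 + A1*x. Substituting and matching coefficients of each power of x gives A0 = -7/9, A1 = -4/3, so u_p = -7/9 - 4*x/3.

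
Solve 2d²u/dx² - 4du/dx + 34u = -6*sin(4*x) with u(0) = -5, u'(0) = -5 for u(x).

u = -24*cos(4*x)/65 - 3*sin(4*x)/65 - 301*cos(4*x)*exp(x)/65 - 3*exp(x)*sin(4*x)/65

Divide through by 2: u'' - 2u' + 17u = -3*sin(4*x).
Characteristic equation r² - 2r + 17 = 0 has discriminant (-2)² - 4·(17) = -64 < 0, so r = 1 ± 4i.
Hence u_h = C1*cos(4*x)*exp(x) + C2*exp(x)*sin(4*x).
Try u_p = A*cos(4*x) + B*sin(4*x). Substituting and equating the coefficients of cos(4x) and sin(4x) gives A = -24/65, B = -3/65, so u_p = -24*cos(4*x)/65 - 3*sin(4*x)/65.
General solution: u = -24*cos(4*x)/65 - 3*sin(4*x)/65 + C1*cos(4*x)*exp(x) + C2*exp(x)*sin(4*x).
Apply the initial conditions: u(0) = -24/65 + C1 = -5 and u'(0) = -12/65 + C1 + 4*C2 = -5. Solving gives C1 = -301/65, C2 = -3/65.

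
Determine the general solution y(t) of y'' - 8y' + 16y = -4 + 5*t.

y = -3/32 + 5*t/16 + C1*exp(4*t) + C2*t*exp(4*t)

Characteristic equation r² - 8r + 16 = 0 has discriminant (-8)² - 4·(16) = 0, so r = 4 is a repeated root.
Hence y_h = (C1 + C2*t)*exp(4*t).
For the particular solution try y_p = A0 + A1*t. Substituting and matching coefficients of each power of t gives A0 = -3/32, A1 = 5/16, so y_p = -3/32 + 5*t/16.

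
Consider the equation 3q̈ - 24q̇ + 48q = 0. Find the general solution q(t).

q = C1*exp(4*t) + C2*t*exp(4*t)

Divide through by 3: q'' - 8q' + 16q = 0.
Characteristic equation r² - 8r + 16 = 0 has discriminant (-8)² - 4·(16) = 0, so r = 4 is a repeated root.
Hence q_h = (C1 + C2*t)*exp(4*t).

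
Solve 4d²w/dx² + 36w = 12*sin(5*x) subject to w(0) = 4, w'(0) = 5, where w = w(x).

w = 4*cos(3*x) - 3*sin(5*x)/16 + 95*sin(3*x)/48

Divide through by 4: w'' + 9w = 3*sin(5*x).
Characteristic equation r² + 9 = 0 has discriminant (0)² - 4·(9) = -36 < 0, so r = ± 3i.
Hence w_h = C1*cos(3*x) + C2*sin(3*x).
Try w_p = A*cos(5*x) + B*sin(5*x). Substituting and equating the coefficients of cos(5x) and sin(5x) gives A = 0, B = -3/16, so w_p = -3*sin(5*x)/16.
General solution: w = -3*sin(5*x)/16 + C1*cos(3*x) + C2*sin(3*x).
Apply the initial conditions: w(0) = C1 = 4 and w'(0) = -15/16 + 3*C2 = 5. Solving gives C1 = 4, C2 = 95/48.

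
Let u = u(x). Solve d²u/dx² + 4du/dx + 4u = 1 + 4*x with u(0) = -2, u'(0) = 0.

Characteristic equation r² + 4r + 4 = 0 has discriminant (4)² - 4·(4) = 0, so r = -2 is a repeated root.
Hence u_h = (C1 + C2*x)*exp(-2*x).
For the particular solution try u_p = A0 + A1*x. Substituting and matching coefficients of each power of x gives A0 = -3/4, A1 = 1, so u_p = -3/4 + x.
General solution: u = -3/4 + x + C1*exp(-2*x) + C2*x*exp(-2*x).
Apply the initial conditions: u(0) = -3/4 + C1 = -2 and u'(0) = 1 + C2 - 2*C1 = 0. Solving gives C1 = -5/4, C2 = -7/2.

u = -3/4 + x - 5*exp(-2*x)/4 - 7*x*exp(-2*x)/2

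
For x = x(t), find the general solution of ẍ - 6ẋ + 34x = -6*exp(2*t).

Characteristic equation r² - 6r + 34 = 0 has discriminant (-6)² - 4·(34) = -100 < 0, so r = 3 ± 5i.
Hence x_h = C1*cos(5*t)*exp(3*t) + C2*exp(3*t)*sin(5*t).
Try x_p = A*exp(2*t). Substituting into the equation and dividing by exp(2*t) gives A = -3/13, so x_p = -3*exp(2*t)/13.

x = -3*exp(2*t)/13 + C1*cos(5*t)*exp(3*t) + C2*exp(3*t)*sin(5*t)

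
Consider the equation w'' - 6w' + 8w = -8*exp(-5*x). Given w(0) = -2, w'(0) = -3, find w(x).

w = -27*exp(2*x)/14 - 8*exp(-5*x)/63 + exp(4*x)/18

Characteristic equation r² - 6r + 8 = 0 factors as (r - 4)(r - 2) = 0, so r = 4, 2.
Hence w_h = C1*exp(4*x) + C2*exp(2*x).
Try w_p = A*exp(-5*x). Substituting into the equation and dividing by exp(-5*x) gives A = -8/63, so w_p = -8*exp(-5*x)/63.
General solution: w = -8*exp(-5*x)/63 + C1*exp(4*x) + C2*exp(2*x).
Apply the initial conditions: w(0) = -8/63 + C1 + C2 = -2 and w'(0) = 40/63 + 2*C2 + 4*C1 = -3. Solving gives C1 = 1/18, C2 = -27/14.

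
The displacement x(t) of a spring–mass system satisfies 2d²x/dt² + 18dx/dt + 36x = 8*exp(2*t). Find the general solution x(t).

x = exp(2*t)/10 + C1*exp(-3*t) + C2*exp(-6*t)

Divide through by 2: x'' + 9x' + 18x = 4*exp(2*t).
Characteristic equation r² + 9r + 18 = 0 factors as (r + 3)(r + 6) = 0, so r = -3, -6.
Hence x_h = C1*exp(-3*t) + C2*exp(-6*t).
Try x_p = A*exp(2*t). Substituting into the equation and dividing by exp(2*t) gives A = 1/10, so x_p = exp(2*t)/10.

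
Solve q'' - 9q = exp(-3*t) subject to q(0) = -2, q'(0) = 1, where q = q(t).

Characteristic equation r² - 9 = 0 factors as (r - 3)(r + 3) = 0, so r = 3, -3.
Hence q_h = C1*exp(3*t) + C2*exp(-3*t).
Since exp(-3*t) solves the homogeneous equation (r = -3 is a root of multiplicity 1), multiply the trial by t. Try q_p = A*t*exp(-3*t). Substituting into the equation and dividing by exp(-3*t) gives A = -1/6, so q_p = -t*exp(-3*t)/6.
General solution: q = C1*exp(3*t) + C2*exp(-3*t) - t*exp(-3*t)/6.
Apply the initial conditions: q(0) = C1 + C2 = -2 and q'(0) = -1/6 - 3*C2 + 3*C1 = 1. Solving gives C1 = -29/36, C2 = -43/36.

q = -43*exp(-3*t)/36 - 29*exp(3*t)/36 - t*exp(-3*t)/6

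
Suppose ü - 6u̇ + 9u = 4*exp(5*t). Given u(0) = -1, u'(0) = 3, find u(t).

u = -2*exp(3*t) + 4*t*exp(3*t) + exp(5*t)

Characteristic equation r² - 6r + 9 = 0 has discriminant (-6)² - 4·(9) = 0, so r = 3 is a repeated root.
Hence u_h = (C1 + C2*t)*exp(3*t).
Try u_p = A*exp(5*t). Substituting into the equation and dividing by exp(5*t) gives A = 1, so u_p = exp(5*t).
General solution: u = C1*exp(3*t) + C2*t*exp(3*t) + exp(5*t).
Apply the initial conditions: u(0) = 1 + C1 = -1 and u'(0) = 5 + C2 + 3*C1 = 3. Solving gives C1 = -2, C2 = 4.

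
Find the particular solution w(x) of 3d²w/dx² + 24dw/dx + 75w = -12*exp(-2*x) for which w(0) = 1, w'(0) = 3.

w = -4*exp(-2*x)/13 + 17*cos(3*x)*exp(-4*x)/13 + 33*exp(-4*x)*sin(3*x)/13

Divide through by 3: w'' + 8w' + 25w = -4*exp(-2*x).
Characteristic equation r² + 8r + 25 = 0 has discriminant (8)² - 4·(25) = -36 < 0, so r = -4 ± 3i.
Hence w_h = C1*cos(3*x)*exp(-4*x) + C2*exp(-4*x)*sin(3*x).
Try w_p = A*exp(-2*x). Substituting into the equation and dividing by exp(-2*x) gives A = -4/13, so w_p = -4*exp(-2*x)/13.
General solution: w = -4*exp(-2*x)/13 + C1*cos(3*x)*exp(-4*x) + C2*exp(-4*x)*sin(3*x).
Apply the initial conditions: w(0) = -4/13 + C1 = 1 and w'(0) = 8/13 - 4*C1 + 3*C2 = 3. Solving gives C1 = 17/13, C2 = 33/13.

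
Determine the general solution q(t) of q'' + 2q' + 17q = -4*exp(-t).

Characteristic equation r² + 2r + 17 = 0 has discriminant (2)² - 4·(17) = -64 < 0, so r = -1 ± 4i.
Hence q_h = C1*cos(4*t)*exp(-t) + C2*exp(-t)*sin(4*t).
Try q_p = A*exp(-t). Substituting into the equation and dividing by exp(-t) gives A = -1/4, so q_p = -exp(-t)/4.

q = -exp(-t)/4 + C1*cos(4*t)*exp(-t) + C2*exp(-t)*sin(4*t)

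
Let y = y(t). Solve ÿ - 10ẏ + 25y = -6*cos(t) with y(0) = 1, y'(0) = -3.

Characteristic equation r² - 10r + 25 = 0 has discriminant (-10)² - 4·(25) = 0, so r = 5 is a repeated root.
Hence y_h = (C1 + C2*t)*exp(5*t).
Try y_p = A*cos(t) + B*sin(t). Substituting and equating the coefficients of cos(t) and sin(t) gives A = -36/169, B = 15/169, so y_p = -36*cos(t)/169 + 15*sin(t)/169.
General solution: y = -36*cos(t)/169 + 15*sin(t)/169 + C1*exp(5*t) + C2*t*exp(5*t).
Apply the initial conditions: y(0) = -36/169 + C1 = 1 and y'(0) = 15/169 + C2 + 5*C1 = -3. Solving gives C1 = 205/169, C2 = -119/13.

y = -36*cos(t)/169 + 15*sin(t)/169 + 205*exp(5*t)/169 - 119*t*exp(5*t)/13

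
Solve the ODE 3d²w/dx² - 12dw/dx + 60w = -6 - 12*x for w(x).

w = -7/50 - x/5 + C1*cos(4*x)*exp(2*x) + C2*exp(2*x)*sin(4*x)

Divide through by 3: w'' - 4w' + 20w = -2 - 4*x.
Characteristic equation r² - 4r + 20 = 0 has discriminant (-4)² - 4·(20) = -64 < 0, so r = 2 ± 4i.
Hence w_h = C1*cos(4*x)*exp(2*x) + C2*exp(2*x)*sin(4*x).
For the particular solution try w_p = A0 + A1*x. Substituting and matching coefficients of each power of x gives A0 = -7/50, A1 = -1/5, so w_p = -7/50 - x/5.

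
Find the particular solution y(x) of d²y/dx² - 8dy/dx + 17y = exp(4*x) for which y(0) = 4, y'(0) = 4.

y = -12*exp(4*x)*sin(x) + 3*cos(x)*exp(4*x) + exp(4*x)

Characteristic equation r² - 8r + 17 = 0 has discriminant (-8)² - 4·(17) = -4 < 0, so r = 4 ± i.
Hence y_h = C1*cos(x)*exp(4*x) + C2*exp(4*x)*sin(x).
Try y_p = A*exp(4*x). Substituting into the equation and dividing by exp(4*x) gives A = 1, so y_p = exp(4*x).
General solution: y = C1*cos(x)*exp(4*x) + C2*exp(4*x)*sin(x) + exp(4*x).
Apply the initial conditions: y(0) = 1 + C1 = 4 and y'(0) = 4 + C2 + 4*C1 = 4. Solving gives C1 = 3, C2 = -12.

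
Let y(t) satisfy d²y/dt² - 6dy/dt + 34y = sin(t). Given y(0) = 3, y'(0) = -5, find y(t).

y = 2*cos(t)/375 + 11*sin(t)/375 - 1051*exp(3*t)*sin(5*t)/375 + 1123*cos(5*t)*exp(3*t)/375

Characteristic equation r² - 6r + 34 = 0 has discriminant (-6)² - 4·(34) = -100 < 0, so r = 3 ± 5i.
Hence y_h = C1*cos(5*t)*exp(3*t) + C2*exp(3*t)*sin(5*t).
Try y_p = A*cos(t) + B*sin(t). Substituting and equating the coefficients of cos(t) and sin(t) gives A = 2/375, B = 11/375, so y_p = 2*cos(t)/375 + 11*sin(t)/375.
General solution: y = 2*cos(t)/375 + 11*sin(t)/375 + C1*cos(5*t)*exp(3*t) + C2*exp(3*t)*sin(5*t).
Apply the initial conditions: y(0) = 2/375 + C1 = 3 and y'(0) = 11/375 + 3*C1 + 5*C2 = -5. Solving gives C1 = 1123/375, C2 = -1051/375.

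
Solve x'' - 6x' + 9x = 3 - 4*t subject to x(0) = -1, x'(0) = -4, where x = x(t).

Characteristic equation r² - 6r + 9 = 0 has discriminant (-6)² - 4·(9) = 0, so r = 3 is a repeated root.
Hence x_h = (C1 + C2*t)*exp(3*t).
For the particular solution try x_p = A0 + A1*t. Substituting and matching coefficients of each power of t gives A0 = 1/27, A1 = -4/9, so x_p = 1/27 - 4*t/9.
General solution: x = 1/27 - 4*t/9 + C1*exp(3*t) + C2*t*exp(3*t).
Apply the initial conditions: x(0) = 1/27 + C1 = -1 and x'(0) = -4/9 + C2 + 3*C1 = -4. Solving gives C1 = -28/27, C2 = -4/9.

x = 1/27 - 28*exp(3*t)/27 - 4*t/9 - 4*t*exp(3*t)/9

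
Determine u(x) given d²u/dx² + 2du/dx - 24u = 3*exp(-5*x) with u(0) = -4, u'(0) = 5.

u = -28*exp(4*x)/15 - 9*exp(-6*x)/5 - exp(-5*x)/3

Characteristic equation r² + 2r - 24 = 0 factors as (r - 4)(r + 6) = 0, so r = 4, -6.
Hence u_h = C1*exp(4*x) + C2*exp(-6*x).
Try u_p = A*exp(-5*x). Substituting into the equation and dividing by exp(-5*x) gives A = -1/3, so u_p = -exp(-5*x)/3.
General solution: u = -exp(-5*x)/3 + C1*exp(4*x) + C2*exp(-6*x).
Apply the initial conditions: u(0) = -1/3 + C1 + C2 = -4 and u'(0) = 5/3 - 6*C2 + 4*C1 = 5. Solving gives C1 = -28/15, C2 = -9/5.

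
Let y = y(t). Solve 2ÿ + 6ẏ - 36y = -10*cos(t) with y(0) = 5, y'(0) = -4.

Divide through by 2: y'' + 3y' - 18y = -5*cos(t).
Characteristic equation r² + 3r - 18 = 0 factors as (r + 6)(r - 3) = 0, so r = -6, 3.
Hence y_h = C1*exp(-6*t) + C2*exp(3*t).
Try y_p = A*cos(t) + B*sin(t). Substituting and equating the coefficients of cos(t) and sin(t) gives A = 19/74, B = -3/74, so y_p = -3*sin(t)/74 + 19*cos(t)/74.
General solution: y = -3*sin(t)/74 + 19*cos(t)/74 + C1*exp(-6*t) + C2*exp(3*t).
Apply the initial conditions: y(0) = 19/74 + C1 + C2 = 5 and y'(0) = -3/74 - 6*C1 + 3*C2 = -4. Solving gives C1 = 673/333, C2 = 49/18.

y = -3*sin(t)/74 + 19*cos(t)/74 + 49*exp(3*t)/18 + 673*exp(-6*t)/333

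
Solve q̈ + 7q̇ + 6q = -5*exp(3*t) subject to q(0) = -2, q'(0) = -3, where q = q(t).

Characteristic equation r² + 7r + 6 = 0 factors as (r + 6)(r + 1) = 0, so r = -6, -1.
Hence q_h = C1*exp(-6*t) + C2*exp(-t).
Try q_p = A*exp(3*t). Substituting into the equation and dividing by exp(3*t) gives A = -5/36, so q_p = -5*exp(3*t)/36.
General solution: q = -5*exp(3*t)/36 + C1*exp(-6*t) + C2*exp(-t).
Apply the initial conditions: q(0) = -5/36 + C1 + C2 = -2 and q'(0) = -5/12 - C2 - 6*C1 = -3. Solving gives C1 = 8/9, C2 = -11/4.

q = -11*exp(-t)/4 - 5*exp(3*t)/36 + 8*exp(-6*t)/9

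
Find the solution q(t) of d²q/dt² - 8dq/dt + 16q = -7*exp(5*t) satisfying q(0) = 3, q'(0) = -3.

q = -7*exp(5*t) + 10*exp(4*t) - 8*t*exp(4*t)

Characteristic equation r² - 8r + 16 = 0 has discriminant (-8)² - 4·(16) = 0, so r = 4 is a repeated root.
Hence q_h = (C1 + C2*t)*exp(4*t).
Try q_p = A*exp(5*t). Substituting into the equation and dividing by exp(5*t) gives A = -7, so q_p = -7*exp(5*t).
General solution: q = -7*exp(5*t) + C1*exp(4*t) + C2*t*exp(4*t).
Apply the initial conditions: q(0) = -7 + C1 = 3 and q'(0) = -35 + C2 + 4*C1 = -3. Solving gives C1 = 10, C2 = -8.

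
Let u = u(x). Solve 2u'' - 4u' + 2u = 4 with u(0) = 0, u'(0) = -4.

u = 2 - 2*exp(x) - 2*x*exp(x)

Divide through by 2: u'' - 2u' + u = 2.
Characteristic equation r² - 2r + 1 = 0 has discriminant (-2)² - 4·(1) = 0, so r = 1 is a repeated root.
Hence u_h = (C1 + C2*x)*exp(x).
For the particular solution try u_p = A0. Substituting and matching coefficients of each power of x gives A0 = 2, so u_p = 2.
General solution: u = 2 + C1*exp(x) + C2*x*exp(x).
Apply the initial conditions: u(0) = 2 + C1 = 0 and u'(0) = C1 + C2 = -4. Solving gives C1 = -2, C2 = -2.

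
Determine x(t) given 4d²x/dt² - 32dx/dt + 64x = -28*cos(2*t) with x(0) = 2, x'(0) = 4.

x = -21*cos(2*t)/100 + 7*sin(2*t)/25 + 221*exp(4*t)/100 - 27*t*exp(4*t)/5

Divide through by 4: x'' - 8x' + 16x = -7*cos(2*t).
Characteristic equation r² - 8r + 16 = 0 has discriminant (-8)² - 4·(16) = 0, so r = 4 is a repeated root.
Hence x_h = (C1 + C2*t)*exp(4*t).
Try x_p = A*cos(2*t) + B*sin(2*t). Substituting and equating the coefficients of cos(2t) and sin(2t) gives A = -21/100, B = 7/25, so x_p = -21*cos(2*t)/100 + 7*sin(2*t)/25.
General solution: x = -21*cos(2*t)/100 + 7*sin(2*t)/25 + C1*exp(4*t) + C2*t*exp(4*t).
Apply the initial conditions: x(0) = -21/100 + C1 = 2 and x'(0) = 14/25 + C2 + 4*C1 = 4. Solving gives C1 = 221/100, C2 = -27/5.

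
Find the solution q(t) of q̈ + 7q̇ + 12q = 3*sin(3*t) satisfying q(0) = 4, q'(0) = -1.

q = -284*exp(-4*t)/25 - 7*cos(3*t)/50 + sin(3*t)/50 + 31*exp(-3*t)/2

Characteristic equation r² + 7r + 12 = 0 factors as (r + 4)(r + 3) = 0, so r = -4, -3.
Hence q_h = C1*exp(-4*t) + C2*exp(-3*t).
Try q_p = A*cos(3*t) + B*sin(3*t). Substituting and equating the coefficients of cos(3t) and sin(3t) gives A = -7/50, B = 1/50, so q_p = -7*cos(3*t)/50 + sin(3*t)/50.
General solution: q = -7*cos(3*t)/50 + sin(3*t)/50 + C1*exp(-4*t) + C2*exp(-3*t).
Apply the initial conditions: q(0) = -7/50 + C1 + C2 = 4 and q'(0) = 3/50 - 4*C1 - 3*C2 = -1. Solving gives C1 = -284/25, C2 = 31/2.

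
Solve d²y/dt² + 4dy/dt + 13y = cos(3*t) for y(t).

Characteristic equation r² + 4r + 13 = 0 has discriminant (4)² - 4·(13) = -36 < 0, so r = -2 ± 3i.
Hence y_h = C1*cos(3*t)*exp(-2*t) + C2*exp(-2*t)*sin(3*t).
Try y_p = A*cos(3*t) + B*sin(3*t). Substituting and equating the coefficients of cos(3t) and sin(3t) gives A = 1/40, B = 3/40, so y_p = cos(3*t)/40 + 3*sin(3*t)/40.

y = cos(3*t)/40 + 3*sin(3*t)/40 + C1*cos(3*t)*exp(-2*t) + C2*exp(-2*t)*sin(3*t)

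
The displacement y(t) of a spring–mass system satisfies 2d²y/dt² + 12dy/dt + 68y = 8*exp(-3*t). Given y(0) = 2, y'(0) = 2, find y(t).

y = 4*exp(-3*t)/25 + 8*exp(-3*t)*sin(5*t)/5 + 46*cos(5*t)*exp(-3*t)/25

Divide through by 2: y'' + 6y' + 34y = 4*exp(-3*t).
Characteristic equation r² + 6r + 34 = 0 has discriminant (6)² - 4·(34) = -100 < 0, so r = -3 ± 5i.
Hence y_h = C1*cos(5*t)*exp(-3*t) + C2*exp(-3*t)*sin(5*t).
Try y_p = A*exp(-3*t). Substituting into the equation and dividing by exp(-3*t) gives A = 4/25, so y_p = 4*exp(-3*t)/25.
General solution: y = 4*exp(-3*t)/25 + C1*cos(5*t)*exp(-3*t) + C2*exp(-3*t)*sin(5*t).
Apply the initial conditions: y(0) = 4/25 + C1 = 2 and y'(0) = -12/25 - 3*C1 + 5*C2 = 2. Solving gives C1 = 46/25, C2 = 8/5.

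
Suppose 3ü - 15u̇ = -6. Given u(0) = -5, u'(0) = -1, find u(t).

Divide through by 3: u'' - 5u' = -2.
Characteristic equation r² - 5r = 0 factors as (r - 5)r = 0, so r = 5, 0.
Hence u_h = C1*exp(5*t) + C2.
Since 0 is a characteristic root (multiplicity 1), multiply the polynomial trial by t: try u_p = A0*t. Substituting and matching coefficients of each power of t gives A0 = 2/5, so u_p = 2*t/5.
General solution: u = C2 + 2*t/5 + C1*exp(5*t).
Apply the initial conditions: u(0) = C1 + C2 = -5 and u'(0) = 2/5 + 5*C1 = -1. Solving gives C1 = -7/25, C2 = -118/25.

u = -118/25 - 7*exp(5*t)/25 + 2*t/5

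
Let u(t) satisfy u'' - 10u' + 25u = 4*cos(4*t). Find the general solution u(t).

Characteristic equation r² - 10r + 25 = 0 has discriminant (-10)² - 4·(25) = 0, so r = 5 is a repeated root.
Hence u_h = (C1 + C2*t)*exp(5*t).
Try u_p = A*cos(4*t) + B*sin(4*t). Substituting and equating the coefficients of cos(4t) and sin(4t) gives A = 36/1681, B = -160/1681, so u_p = -160*sin(4*t)/1681 + 36*cos(4*t)/1681.

u = -160*sin(4*t)/1681 + 36*cos(4*t)/1681 + C1*exp(5*t) + C2*t*exp(5*t)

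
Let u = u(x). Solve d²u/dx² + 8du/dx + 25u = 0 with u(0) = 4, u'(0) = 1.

u = 4*cos(3*x)*exp(-4*x) + 17*exp(-4*x)*sin(3*x)/3

Characteristic equation r² + 8r + 25 = 0 has discriminant (8)² - 4·(25) = -36 < 0, so r = -4 ± 3i.
Hence u_h = C1*cos(3*x)*exp(-4*x) + C2*exp(-4*x)*sin(3*x).
Apply the initial conditions: u(0) = C1 = 4 and u'(0) = -4*C1 + 3*C2 = 1. Solving gives C1 = 4, C2 = 17/3.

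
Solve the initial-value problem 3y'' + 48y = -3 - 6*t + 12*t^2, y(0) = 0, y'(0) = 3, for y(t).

y = -3/32 - t/8 + t**2/4 + 3*cos(4*t)/32 + 25*sin(4*t)/32

Divide through by 3: y'' + 16y = -1 - 2*t + 4*t^2.
Characteristic equation r² + 16 = 0 has discriminant (0)² - 4·(16) = -64 < 0, so r = ± 4i.
Hence y_h = C1*cos(4*t) + C2*sin(4*t).
For the particular solution try y_p = A0 + A1*t + A2*t^2. Substituting and matching coefficients of each power of t gives A0 = -3/32, A1 = -1/8, A2 = 1/4, so y_p = -3/32 - t/8 + t^2/4.
General solution: y = -3/32 - t/8 + t^2/4 + C1*cos(4*t) + C2*sin(4*t).
Apply the initial conditions: y(0) = -3/32 + C1 = 0 and y'(0) = -1/8 + 4*C2 = 3. Solving gives C1 = 3/32, C2 = 25/32.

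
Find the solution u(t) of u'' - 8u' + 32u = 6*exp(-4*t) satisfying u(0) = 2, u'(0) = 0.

u = 3*exp(-4*t)/40 - 37*exp(4*t)*sin(4*t)/20 + 77*cos(4*t)*exp(4*t)/40

Characteristic equation r² - 8r + 32 = 0 has discriminant (-8)² - 4·(32) = -64 < 0, so r = 4 ± 4i.
Hence u_h = C1*cos(4*t)*exp(4*t) + C2*exp(4*t)*sin(4*t).
Try u_p = A*exp(-4*t). Substituting into the equation and dividing by exp(-4*t) gives A = 3/40, so u_p = 3*exp(-4*t)/40.
General solution: u = 3*exp(-4*t)/40 + C1*cos(4*t)*exp(4*t) + C2*exp(4*t)*sin(4*t).
Apply the initial conditions: u(0) = 3/40 + C1 = 2 and u'(0) = -3/10 + 4*C1 + 4*C2 = 0. Solving gives C1 = 77/40, C2 = -37/20.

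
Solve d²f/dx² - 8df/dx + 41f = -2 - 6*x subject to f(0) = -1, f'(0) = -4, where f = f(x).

Characteristic equation r² - 8r + 41 = 0 has discriminant (-8)² - 4·(41) = -100 < 0, so r = 4 ± 5i.
Hence f_h = C1*cos(5*x)*exp(4*x) + C2*exp(4*x)*sin(5*x).
For the particular solution try f_p = A0 + A1*x. Substituting and matching coefficients of each power of x gives A0 = -130/1681, A1 = -6/41, so f_p = -130/1681 - 6*x/41.
General solution: f = -130/1681 - 6*x/41 + C1*cos(5*x)*exp(4*x) + C2*exp(4*x)*sin(5*x).
Apply the initial conditions: f(0) = -130/1681 + C1 = -1 and f'(0) = -6/41 + 4*C1 + 5*C2 = -4. Solving gives C1 = -1551/1681, C2 = -274/8405.

f = -130/1681 - 6*x/41 - 1551*cos(5*x)*exp(4*x)/1681 - 274*exp(4*x)*sin(5*x)/8405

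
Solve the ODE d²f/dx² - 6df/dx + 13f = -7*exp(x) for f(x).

f = -7*exp(x)/8 + C1*cos(2*x)*exp(3*x) + C2*exp(3*x)*sin(2*x)

Characteristic equation r² - 6r + 13 = 0 has discriminant (-6)² - 4·(13) = -16 < 0, so r = 3 ± 2i.
Hence f_h = C1*cos(2*x)*exp(3*x) + C2*exp(3*x)*sin(2*x).
Try f_p = A*exp(x). Substituting into the equation and dividing by exp(x) gives A = -7/8, so f_p = -7*exp(x)/8.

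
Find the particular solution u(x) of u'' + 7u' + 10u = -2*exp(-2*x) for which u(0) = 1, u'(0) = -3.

u = exp(-5*x)/9 + 8*exp(-2*x)/9 - 2*x*exp(-2*x)/3

Characteristic equation r² + 7r + 10 = 0 factors as (r + 5)(r + 2) = 0, so r = -5, -2.
Hence u_h = C1*exp(-5*x) + C2*exp(-2*x).
Since exp(-2*x) solves the homogeneous equation (r = -2 is a root of multiplicity 1), multiply the trial by x. Try u_p = A*x*exp(-2*x). Substituting into the equation and dividing by exp(-2*x) gives A = -2/3, so u_p = -2*x*exp(-2*x)/3.
General solution: u = C1*exp(-5*x) + C2*exp(-2*x) - 2*x*exp(-2*x)/3.
Apply the initial conditions: u(0) = C1 + C2 = 1 and u'(0) = -2/3 - 5*C1 - 2*C2 = -3. Solving gives C1 = 1/9, C2 = 8/9.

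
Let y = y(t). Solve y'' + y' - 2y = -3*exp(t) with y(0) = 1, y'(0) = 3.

y = -exp(-2*t) + 2*exp(t) - t*exp(t)

Characteristic equation r² + r - 2 = 0 factors as (r + 2)(r - 1) = 0, so r = -2, 1.
Hence y_h = C1*exp(-2*t) + C2*exp(t).
Since exp(t) solves the homogeneous equation (r = 1 is a root of multiplicity 1), multiply the trial by t. Try y_p = A*t*exp(t). Substituting into the equation and dividing by exp(t) gives A = -1, so y_p = -t*exp(t).
General solution: y = C1*exp(-2*t) + C2*exp(t) - t*exp(t).
Apply the initial conditions: y(0) = C1 + C2 = 1 and y'(0) = -1 + C2 - 2*C1 = 3. Solving gives C1 = -1, C2 = 2.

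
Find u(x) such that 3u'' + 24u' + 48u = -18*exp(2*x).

Divide through by 3: u'' + 8u' + 16u = -6*exp(2*x).
Characteristic equation r² + 8r + 16 = 0 has discriminant (8)² - 4·(16) = 0, so r = -4 is a repeated root.
Hence u_h = (C1 + C2*x)*exp(-4*x).
Try u_p = A*exp(2*x). Substituting into the equation and dividing by exp(2*x) gives A = -1/6, so u_p = -exp(2*x)/6.

u = -exp(2*x)/6 + C1*exp(-4*x) + C2*x*exp(-4*x)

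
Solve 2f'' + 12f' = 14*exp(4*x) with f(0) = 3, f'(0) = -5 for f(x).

f = 15/8 + 7*exp(4*x)/40 + 19*exp(-6*x)/20

Divide through by 2: f'' + 6f' = 7*exp(4*x).
Characteristic equation r² + 6r = 0 factors as (r + 6)r = 0, so r = -6, 0.
Hence f_h = C1*exp(-6*x) + C2.
Try f_p = A*exp(4*x). Substituting into the equation and dividing by exp(4*x) gives A = 7/40, so f_p = 7*exp(4*x)/40.
General solution: f = C2 + 7*exp(4*x)/40 + C1*exp(-6*x).
Apply the initial conditions: f(0) = 7/40 + C1 + C2 = 3 and f'(0) = 7/10 - 6*C1 = -5. Solving gives C1 = 19/20, C2 = 15/8.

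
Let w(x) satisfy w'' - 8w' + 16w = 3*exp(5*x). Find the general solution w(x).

w = 3*exp(5*x) + C1*exp(4*x) + C2*x*exp(4*x)

Characteristic equation r² - 8r + 16 = 0 has discriminant (-8)² - 4·(16) = 0, so r = 4 is a repeated root.
Hence w_h = (C1 + C2*x)*exp(4*x).
Try w_p = A*exp(5*x). Substituting into the equation and dividing by exp(5*x) gives A = 3, so w_p = 3*exp(5*x).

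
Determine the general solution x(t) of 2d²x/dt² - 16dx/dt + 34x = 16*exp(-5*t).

x = 4*exp(-5*t)/41 + C1*cos(t)*exp(4*t) + C2*exp(4*t)*sin(t)

Divide through by 2: x'' - 8x' + 17x = 8*exp(-5*t).
Characteristic equation r² - 8r + 17 = 0 has discriminant (-8)² - 4·(17) = -4 < 0, so r = 4 ± i.
Hence x_h = C1*cos(t)*exp(4*t) + C2*exp(4*t)*sin(t).
Try x_p = A*exp(-5*t). Substituting into the equation and dividing by exp(-5*t) gives A = 4/41, so x_p = 4*exp(-5*t)/41.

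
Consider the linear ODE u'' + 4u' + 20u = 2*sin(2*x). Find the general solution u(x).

u = -cos(2*x)/20 + sin(2*x)/10 + C1*cos(4*x)*exp(-2*x) + C2*exp(-2*x)*sin(4*x)

Characteristic equation r² + 4r + 20 = 0 has discriminant (4)² - 4·(20) = -64 < 0, so r = -2 ± 4i.
Hence u_h = C1*cos(4*x)*exp(-2*x) + C2*exp(-2*x)*sin(4*x).
Try u_p = A*cos(2*x) + B*sin(2*x). Substituting and equating the coefficients of cos(2x) and sin(2x) gives A = -1/20, B = 1/10, so u_p = -cos(2*x)/20 + sin(2*x)/10.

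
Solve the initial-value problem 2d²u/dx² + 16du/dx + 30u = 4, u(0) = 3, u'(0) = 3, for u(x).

u = 2/15 - 29*exp(-5*x)/5 + 26*exp(-3*x)/3

Divide through by 2: u'' + 8u' + 15u = 2.
Characteristic equation r² + 8r + 15 = 0 factors as (r + 5)(r + 3) = 0, so r = -5, -3.
Hence u_h = C1*exp(-5*x) + C2*exp(-3*x).
For the particular solution try u_p = A0. Substituting and matching coefficients of each power of x gives A0 = 2/15, so u_p = 2/15.
General solution: u = 2/15 + C1*exp(-5*x) + C2*exp(-3*x).
Apply the initial conditions: u(0) = 2/15 + C1 + C2 = 3 and u'(0) = -5*C1 - 3*C2 = 3. Solving gives C1 = -29/5, C2 = 26/3.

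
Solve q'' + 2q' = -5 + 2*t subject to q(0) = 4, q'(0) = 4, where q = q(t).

q = 15/2 + t**2/2 - 3*t - 7*exp(-2*t)/2

Characteristic equation r² + 2r = 0 factors as (r + 2)r = 0, so r = -2, 0.
Hence q_h = C1*exp(-2*t) + C2.
Since 0 is a characteristic root (multiplicity 1), multiply the polynomial trial by t: try q_p = t*(A0 + A1*t). Substituting and matching coefficients of each power of t gives A0 = -3, A1 = 1/2, so q_p = t^2/2 - 3*t.
General solution: q = C2 + t^2/2 - 3*t + C1*exp(-2*t).
Apply the initial conditions: q(0) = C1 + C2 = 4 and q'(0) = -3 - 2*C1 = 4. Solving gives C1 = -7/2, C2 = 15/2.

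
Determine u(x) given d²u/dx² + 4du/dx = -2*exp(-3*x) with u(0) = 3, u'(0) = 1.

Characteristic equation r² + 4r = 0 factors as (r + 4)r = 0, so r = -4, 0.
Hence u_h = C1*exp(-4*x) + C2.
Try u_p = A*exp(-3*x). Substituting into the equation and dividing by exp(-3*x) gives A = 2/3, so u_p = 2*exp(-3*x)/3.
General solution: u = C2 + 2*exp(-3*x)/3 + C1*exp(-4*x).
Apply the initial conditions: u(0) = 2/3 + C1 + C2 = 3 and u'(0) = -2 - 4*C1 = 1. Solving gives C1 = -3/4, C2 = 37/12.

u = 37/12 - 3*exp(-4*x)/4 + 2*exp(-3*x)/3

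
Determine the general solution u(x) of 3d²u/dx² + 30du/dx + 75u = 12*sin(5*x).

u = -2*cos(5*x)/25 + C1*exp(-5*x) + C2*x*exp(-5*x)

Divide through by 3: u'' + 10u' + 25u = 4*sin(5*x).
Characteristic equation r² + 10r + 25 = 0 has discriminant (10)² - 4·(25) = 0, so r = -5 is a repeated root.
Hence u_h = (C1 + C2*x)*exp(-5*x).
Try u_p = A*cos(5*x) + B*sin(5*x). Substituting and equating the coefficients of cos(5x) and sin(5x) gives A = -2/25, B = 0, so u_p = -2*cos(5*x)/25.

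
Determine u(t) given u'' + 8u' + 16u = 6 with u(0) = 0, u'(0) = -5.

u = 3/8 - 3*exp(-4*t)/8 - 13*t*exp(-4*t)/2

Characteristic equation r² + 8r + 16 = 0 has discriminant (8)² - 4·(16) = 0, so r = -4 is a repeated root.
Hence u_h = (C1 + C2*t)*exp(-4*t).
For the particular solution try u_p = A0. Substituting and matching coefficients of each power of t gives A0 = 3/8, so u_p = 3/8.
General solution: u = 3/8 + C1*exp(-4*t) + C2*t*exp(-4*t).
Apply the initial conditions: u(0) = 3/8 + C1 = 0 and u'(0) = C2 - 4*C1 = -5. Solving gives C1 = -3/8, C2 = -13/2.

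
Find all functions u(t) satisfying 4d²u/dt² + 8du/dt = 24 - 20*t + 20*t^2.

u = C2 - 5*t**2/2 + 5*t**3/6 + 11*t/2 + C1*exp(-2*t)

Divide through by 4: u'' + 2u' = 6 - 5*t + 5*t^2.
Characteristic equation r² + 2r = 0 factors as (r + 2)r = 0, so r = -2, 0.
Hence u_h = C1*exp(-2*t) + C2.
Since 0 is a characteristic root (multiplicity 1), multiply the polynomial trial by t: try u_p = t*(A0 + A1*t + A2*t^2). Substituting and matching coefficients of each power of t gives A0 = 11/2, A1 = -5/2, A2 = 5/6, so u_p = -5*t^2/2 + 5*t^3/6 + 11*t/2.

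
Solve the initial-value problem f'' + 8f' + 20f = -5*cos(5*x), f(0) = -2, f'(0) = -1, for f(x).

f = -8*sin(5*x)/65 + cos(5*x)/65 - 549*exp(-4*x)*sin(2*x)/130 - 131*cos(2*x)*exp(-4*x)/65

Characteristic equation r² + 8r + 20 = 0 has discriminant (8)² - 4·(20) = -16 < 0, so r = -4 ± 2i.
Hence f_h = C1*cos(2*x)*exp(-4*x) + C2*exp(-4*x)*sin(2*x).
Try f_p = A*cos(5*x) + B*sin(5*x). Substituting and equating the coefficients of cos(5x) and sin(5x) gives A = 1/65, B = -8/65, so f_p = -8*sin(5*x)/65 + cos(5*x)/65.
General solution: f = -8*sin(5*x)/65 + cos(5*x)/65 + C1*cos(2*x)*exp(-4*x) + C2*exp(-4*x)*sin(2*x).
Apply the initial conditions: f(0) = 1/65 + C1 = -2 and f'(0) = -8/13 - 4*C1 + 2*C2 = -1. Solving gives C1 = -131/65, C2 = -549/130.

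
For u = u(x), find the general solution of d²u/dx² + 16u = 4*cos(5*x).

u = -4*cos(5*x)/9 + C1*cos(4*x) + C2*sin(4*x)

Characteristic equation r² + 16 = 0 has discriminant (0)² - 4·(16) = -64 < 0, so r = ± 4i.
Hence u_h = C1*cos(4*x) + C2*sin(4*x).
Try u_p = A*cos(5*x) + B*sin(5*x). Substituting and equating the coefficients of cos(5x) and sin(5x) gives A = -4/9, B = 0, so u_p = -4*cos(5*x)/9.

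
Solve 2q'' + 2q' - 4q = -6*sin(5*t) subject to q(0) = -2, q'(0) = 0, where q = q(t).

Divide through by 2: q'' + q' - 2q = -3*sin(5*t).
Characteristic equation r² + r - 2 = 0 factors as (r - 1)(r + 2) = 0, so r = 1, -2.
Hence q_h = C1*exp(t) + C2*exp(-2*t).
Try q_p = A*cos(5*t) + B*sin(5*t). Substituting and equating the coefficients of cos(5t) and sin(5t) gives A = 15/754, B = 81/754, so q_p = 15*cos(5*t)/754 + 81*sin(5*t)/754.
General solution: q = 15*cos(5*t)/754 + 81*sin(5*t)/754 + C1*exp(t) + C2*exp(-2*t).
Apply the initial conditions: q(0) = 15/754 + C1 + C2 = -2 and q'(0) = 405/754 + C1 - 2*C2 = 0. Solving gives C1 = -119/78, C2 = -43/87.

q = -119*exp(t)/78 - 43*exp(-2*t)/87 + 15*cos(5*t)/754 + 81*sin(5*t)/754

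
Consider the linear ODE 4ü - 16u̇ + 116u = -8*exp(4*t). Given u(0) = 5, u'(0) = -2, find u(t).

u = -2*exp(4*t)/29 - 344*exp(2*t)*sin(5*t)/145 + 147*cos(5*t)*exp(2*t)/29

Divide through by 4: u'' - 4u' + 29u = -2*exp(4*t).
Characteristic equation r² - 4r + 29 = 0 has discriminant (-4)² - 4·(29) = -100 < 0, so r = 2 ± 5i.
Hence u_h = C1*cos(5*t)*exp(2*t) + C2*exp(2*t)*sin(5*t).
Try u_p = A*exp(4*t). Substituting into the equation and dividing by exp(4*t) gives A = -2/29, so u_p = -2*exp(4*t)/29.
General solution: u = -2*exp(4*t)/29 + C1*cos(5*t)*exp(2*t) + C2*exp(2*t)*sin(5*t).
Apply the initial conditions: u(0) = -2/29 + C1 = 5 and u'(0) = -8/29 + 2*C1 + 5*C2 = -2. Solving gives C1 = 147/29, C2 = -344/145.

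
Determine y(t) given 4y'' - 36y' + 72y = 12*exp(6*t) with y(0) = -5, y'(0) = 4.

Divide through by 4: y'' - 9y' + 18y = 3*exp(6*t).
Characteristic equation r² - 9r + 18 = 0 factors as (r - 3)(r - 6) = 0, so r = 3, 6.
Hence y_h = C1*exp(3*t) + C2*exp(6*t).
Since exp(6*t) solves the homogeneous equation (r = 6 is a root of multiplicity 1), multiply the trial by t. Try y_p = A*t*exp(6*t). Substituting into the equation and dividing by exp(6*t) gives A = 1, so y_p = t*exp(6*t).
General solution: y = C1*exp(3*t) + C2*exp(6*t) + t*exp(6*t).
Apply the initial conditions: y(0) = C1 + C2 = -5 and y'(0) = 1 + 3*C1 + 6*C2 = 4. Solving gives C1 = -11, C2 = 6.

y = -11*exp(3*t) + 6*exp(6*t) + t*exp(6*t)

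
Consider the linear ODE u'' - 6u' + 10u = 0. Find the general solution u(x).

u = C1*cos(x)*exp(3*x) + C2*exp(3*x)*sin(x)

Characteristic equation r² - 6r + 10 = 0 has discriminant (-6)² - 4·(10) = -4 < 0, so r = 3 ± i.
Hence u_h = C1*cos(x)*exp(3*x) + C2*exp(3*x)*sin(x).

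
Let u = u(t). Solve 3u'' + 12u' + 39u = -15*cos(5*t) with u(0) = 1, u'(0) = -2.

u = -25*sin(5*t)/136 + 15*cos(5*t)/136 + 95*exp(-2*t)*sin(3*t)/408 + 121*cos(3*t)*exp(-2*t)/136

Divide through by 3: u'' + 4u' + 13u = -5*cos(5*t).
Characteristic equation r² + 4r + 13 = 0 has discriminant (4)² - 4·(13) = -36 < 0, so r = -2 ± 3i.
Hence u_h = C1*cos(3*t)*exp(-2*t) + C2*exp(-2*t)*sin(3*t).
Try u_p = A*cos(5*t) + B*sin(5*t). Substituting and equating the coefficients of cos(5t) and sin(5t) gives A = 15/136, B = -25/136, so u_p = -25*sin(5*t)/136 + 15*cos(5*t)/136.
General solution: u = -25*sin(5*t)/136 + 15*cos(5*t)/136 + C1*cos(3*t)*exp(-2*t) + C2*exp(-2*t)*sin(3*t).
Apply the initial conditions: u(0) = 15/136 + C1 = 1 and u'(0) = -125/136 - 2*C1 + 3*C2 = -2. Solving gives C1 = 121/136, C2 = 95/408.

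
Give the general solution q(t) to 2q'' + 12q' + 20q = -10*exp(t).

q = -5*exp(t)/17 + C1*cos(t)*exp(-3*t) + C2*exp(-3*t)*sin(t)

Divide through by 2: q'' + 6q' + 10q = -5*exp(t).
Characteristic equation r² + 6r + 10 = 0 has discriminant (6)² - 4·(10) = -4 < 0, so r = -3 ± i.
Hence q_h = C1*cos(t)*exp(-3*t) + C2*exp(-3*t)*sin(t).
Try q_p = A*exp(t). Substituting into the equation and dividing by exp(t) gives A = -5/17, so q_p = -5*exp(t)/17.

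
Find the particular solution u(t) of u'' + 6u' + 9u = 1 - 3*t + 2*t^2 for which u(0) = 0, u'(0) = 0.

Characteristic equation r² + 6r + 9 = 0 has discriminant (6)² - 4·(9) = 0, so r = -3 is a repeated root.
Hence u_h = (C1 + C2*t)*exp(-3*t).
For the particular solution try u_p = A0 + A1*t + A2*t^2. Substituting and matching coefficients of each power of t gives A0 = 13/27, A1 = -17/27, A2 = 2/9, so u_p = 13/27 - 17*t/27 + 2*t^2/9.
General solution: u = 13/27 - 17*t/27 + 2*t^2/9 + C1*exp(-3*t) + C2*t*exp(-3*t).
Apply the initial conditions: u(0) = 13/27 + C1 = 0 and u'(0) = -17/27 + C2 - 3*C1 = 0. Solving gives C1 = -13/27, C2 = -22/27.

u = 13/27 - 17*t/27 - 13*exp(-3*t)/27 + 2*t**2/9 - 22*t*exp(-3*t)/27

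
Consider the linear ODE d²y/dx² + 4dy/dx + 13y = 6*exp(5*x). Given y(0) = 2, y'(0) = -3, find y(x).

Characteristic equation r² + 4r + 13 = 0 has discriminant (4)² - 4·(13) = -36 < 0, so r = -2 ± 3i.
Hence y_h = C1*cos(3*x)*exp(-2*x) + C2*exp(-2*x)*sin(3*x).
Try y_p = A*exp(5*x). Substituting into the equation and dividing by exp(5*x) gives A = 3/29, so y_p = 3*exp(5*x)/29.
General solution: y = 3*exp(5*x)/29 + C1*cos(3*x)*exp(-2*x) + C2*exp(-2*x)*sin(3*x).
Apply the initial conditions: y(0) = 3/29 + C1 = 2 and y'(0) = 15/29 - 2*C1 + 3*C2 = -3. Solving gives C1 = 55/29, C2 = 8/87.

y = 3*exp(5*x)/29 + 8*exp(-2*x)*sin(3*x)/87 + 55*cos(3*x)*exp(-2*x)/29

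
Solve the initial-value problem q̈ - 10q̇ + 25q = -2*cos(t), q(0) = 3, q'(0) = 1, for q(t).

Characteristic equation r² - 10r + 25 = 0 has discriminant (-10)² - 4·(25) = 0, so r = 5 is a repeated root.
Hence q_h = (C1 + C2*t)*exp(5*t).
Try q_p = A*cos(t) + B*sin(t). Substituting and equating the coefficients of cos(t) and sin(t) gives A = -12/169, B = 5/169, so q_p = -12*cos(t)/169 + 5*sin(t)/169.
General solution: q = -12*cos(t)/169 + 5*sin(t)/169 + C1*exp(5*t) + C2*t*exp(5*t).
Apply the initial conditions: q(0) = -12/169 + C1 = 3 and q'(0) = 5/169 + C2 + 5*C1 = 1. Solving gives C1 = 519/169, C2 = -187/13.

q = -12*cos(t)/169 + 5*sin(t)/169 + 519*exp(5*t)/169 - 187*t*exp(5*t)/13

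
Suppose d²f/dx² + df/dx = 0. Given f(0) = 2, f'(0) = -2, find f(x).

f = 2*exp(-x)

Characteristic equation r² + r = 0 factors as (r + 1)r = 0, so r = -1, 0.
Hence f_h = C1*exp(-x) + C2.
Apply the initial conditions: f(0) = C1 + C2 = 2 and f'(0) = -C1 = -2. Solving gives C1 = 2, C2 = 0.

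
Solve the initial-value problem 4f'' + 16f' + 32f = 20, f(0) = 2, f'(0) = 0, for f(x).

f = 5/8 + 11*cos(2*x)*exp(-2*x)/8 + 11*exp(-2*x)*sin(2*x)/8

Divide through by 4: f'' + 4f' + 8f = 5.
Characteristic equation r² + 4r + 8 = 0 has discriminant (4)² - 4·(8) = -16 < 0, so r = -2 ± 2i.
Hence f_h = C1*cos(2*x)*exp(-2*x) + C2*exp(-2*x)*sin(2*x).
For the particular solution try f_p = A0. Substituting and matching coefficients of each power of x gives A0 = 5/8, so f_p = 5/8.
General solution: f = 5/8 + C1*cos(2*x)*exp(-2*x) + C2*exp(-2*x)*sin(2*x).
Apply the initial conditions: f(0) = 5/8 + C1 = 2 and f'(0) = -2*C1 + 2*C2 = 0. Solving gives C1 = 11/8, C2 = 11/8.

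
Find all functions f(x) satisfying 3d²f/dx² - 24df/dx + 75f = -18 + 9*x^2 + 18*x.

Divide through by 3: f'' - 8f' + 25f = -6 + 3*x^2 + 6*x.
Characteristic equation r² - 8r + 25 = 0 has discriminant (-8)² - 4·(25) = -36 < 0, so r = 4 ± 3i.
Hence f_h = C1*cos(3*x)*exp(4*x) + C2*exp(4*x)*sin(3*x).
For the particular solution try f_p = A0 + A1*x + A2*x^2. Substituting and matching coefficients of each power of x gives A0 = -2316/15625, A1 = 198/625, A2 = 3/25, so f_p = -2316/15625 + 3*x^2/25 + 198*x/625.

f = -2316/15625 + 3*x**2/25 + 198*x/625 + C1*cos(3*x)*exp(4*x) + C2*exp(4*x)*sin(3*x)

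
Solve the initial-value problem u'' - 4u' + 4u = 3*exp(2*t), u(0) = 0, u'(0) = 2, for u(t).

Characteristic equation r² - 4r + 4 = 0 has discriminant (-4)² - 4·(4) = 0, so r = 2 is a repeated root.
Hence u_h = (C1 + C2*t)*exp(2*t).
Since exp(2*t) solves the homogeneous equation (r = 2 is a root of multiplicity 2), multiply the trial by t^2. Try u_p = A*t^2*exp(2*t). Substituting into the equation and dividing by exp(2*t) gives A = 3/2, so u_p = 3*t^2*exp(2*t)/2.
General solution: u = C1*exp(2*t) + 3*t^2*exp(2*t)/2 + C2*t*exp(2*t).
Apply the initial conditions: u(0) = C1 = 0 and u'(0) = C2 + 2*C1 = 2. Solving gives C1 = 0, C2 = 2.

u = 2*t*exp(2*t) + 3*t**2*exp(2*t)/2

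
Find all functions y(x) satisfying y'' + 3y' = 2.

Characteristic equation r² + 3r = 0 factors as (r + 3)r = 0, so r = -3, 0.
Hence y_h = C1*exp(-3*x) + C2.
Since 1 solves the homogeneous equation (r = 0 is a root of multiplicity 1), multiply the trial by x. Try y_p = A*x. Substituting into the equation and dividing by 1 gives A = 2/3, so y_p = 2*x/3.

y = C2 + 2*x/3 + C1*exp(-3*x)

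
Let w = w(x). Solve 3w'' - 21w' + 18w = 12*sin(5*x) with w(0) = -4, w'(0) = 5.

Divide through by 3: w'' - 7w' + 6w = 4*sin(5*x).
Characteristic equation r² - 7r + 6 = 0 factors as (r - 1)(r - 6) = 0, so r = 1, 6.
Hence w_h = C1*exp(x) + C2*exp(6*x).
Try w_p = A*cos(5*x) + B*sin(5*x). Substituting and equating the coefficients of cos(5x) and sin(5x) gives A = 70/793, B = -38/793, so w_p = -38*sin(5*x)/793 + 70*cos(5*x)/793.
General solution: w = -38*sin(5*x)/793 + 70*cos(5*x)/793 + C1*exp(x) + C2*exp(6*x).
Apply the initial conditions: w(0) = 70/793 + C1 + C2 = -4 and w'(0) = -190/793 + C1 + 6*C2 = 5. Solving gives C1 = -387/65, C2 = 569/305.

w = -387*exp(x)/65 - 38*sin(5*x)/793 + 70*cos(5*x)/793 + 569*exp(6*x)/305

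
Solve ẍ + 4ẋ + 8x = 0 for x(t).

x = C1*cos(2*t)*exp(-2*t) + C2*exp(-2*t)*sin(2*t)

Characteristic equation r² + 4r + 8 = 0 has discriminant (4)² - 4·(8) = -16 < 0, so r = -2 ± 2i.
Hence x_h = C1*cos(2*t)*exp(-2*t) + C2*exp(-2*t)*sin(2*t).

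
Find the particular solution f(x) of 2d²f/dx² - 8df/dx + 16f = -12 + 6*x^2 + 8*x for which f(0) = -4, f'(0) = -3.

f = -13/32 + 3*x**2/8 + 7*x/8 - 115*cos(2*x)*exp(2*x)/32 + 53*exp(2*x)*sin(2*x)/32

Divide through by 2: f'' - 4f' + 8f = -6 + 3*x^2 + 4*x.
Characteristic equation r² - 4r + 8 = 0 has discriminant (-4)² - 4·(8) = -16 < 0, so r = 2 ± 2i.
Hence f_h = C1*cos(2*x)*exp(2*x) + C2*exp(2*x)*sin(2*x).
For the particular solution try f_p = A0 + A1*x + A2*x^2. Substituting and matching coefficients of each power of x gives A0 = -13/32, A1 = 7/8, A2 = 3/8, so f_p = -13/32 + 3*x^2/8 + 7*x/8.
General solution: f = -13/32 + 3*x^2/8 + 7*x/8 + C1*cos(2*x)*exp(2*x) + C2*exp(2*x)*sin(2*x).
Apply the initial conditions: f(0) = -13/32 + C1 = -4 and f'(0) = 7/8 + 2*C1 + 2*C2 = -3. Solving gives C1 = -115/32, C2 = 53/32.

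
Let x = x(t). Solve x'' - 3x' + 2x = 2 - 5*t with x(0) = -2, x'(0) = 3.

Characteristic equation r² - 3r + 2 = 0 factors as (r - 2)(r - 1) = 0, so r = 2, 1.
Hence x_h = C1*exp(2*t) + C2*exp(t).
For the particular solution try x_p = A0 + A1*t. Substituting and matching coefficients of each power of t gives A0 = -11/4, A1 = -5/2, so x_p = -11/4 - 5*t/2.
General solution: x = -11/4 - 5*t/2 + C1*exp(2*t) + C2*exp(t).
Apply the initial conditions: x(0) = -11/4 + C1 + C2 = -2 and x'(0) = -5/2 + C2 + 2*C1 = 3. Solving gives C1 = 19/4, C2 = -4.

x = -11/4 - 4*exp(t) - 5*t/2 + 19*exp(2*t)/4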